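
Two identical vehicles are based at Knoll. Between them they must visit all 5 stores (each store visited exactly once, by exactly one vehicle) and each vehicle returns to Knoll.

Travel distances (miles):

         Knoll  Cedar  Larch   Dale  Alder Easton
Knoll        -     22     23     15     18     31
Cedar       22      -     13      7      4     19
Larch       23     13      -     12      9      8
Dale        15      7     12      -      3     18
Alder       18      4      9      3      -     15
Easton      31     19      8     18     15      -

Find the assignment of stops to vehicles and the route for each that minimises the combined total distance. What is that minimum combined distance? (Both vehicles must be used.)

102 miles — the smallest possible combined total.

Try each way of splitting the stops between the two vehicles (each non-empty) and, for each split, find the best tour for each vehicle:
  {Cedar} + {Larch, Dale, Alder, Easton}: 44 + 64 = 108
  {Larch} + {Cedar, Dale, Alder, Easton}: 46 + 72 = 118
  {Cedar, Larch} + {Dale, Alder, Easton}: 58 + 64 = 122
  {Dale} + {Cedar, Larch, Alder, Easton}: 30 + 72 = 102
  {Cedar, Dale} + {Larch, Alder, Easton}: 44 + 64 = 108
  {Larch, Dale} + {Cedar, Alder, Easton}: 50 + 72 = 122
  … (15 splits in total)
Best: vehicle 1 Knoll → Dale → Knoll = 30; vehicle 2 Knoll → Cedar → Alder → Easton → Larch → Knoll = 72; combined 102.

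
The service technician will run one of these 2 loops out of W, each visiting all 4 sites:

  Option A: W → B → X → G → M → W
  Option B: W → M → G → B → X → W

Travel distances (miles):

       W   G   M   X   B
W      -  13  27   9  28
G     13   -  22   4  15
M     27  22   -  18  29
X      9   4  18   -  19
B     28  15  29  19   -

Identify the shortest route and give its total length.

Shortest is Option B, total 92 miles.

Option A: 28 + 19 + 4 + 22 + 27 = 100
Option B: 27 + 22 + 15 + 19 + 9 = 92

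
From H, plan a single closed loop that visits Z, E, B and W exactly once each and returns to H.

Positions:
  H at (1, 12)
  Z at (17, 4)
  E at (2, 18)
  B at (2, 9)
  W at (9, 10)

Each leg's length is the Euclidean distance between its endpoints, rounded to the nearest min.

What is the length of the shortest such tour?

Shortest round trip = 46 min.

H - Z - E - B - W - H: 18+21+9+7+8 = 63
H - Z - E - W - B - H: 18+21+11+7+3 = 60
H - Z - B - E - W - H: 18+16+9+11+8 = 62
H - Z - B - W - E - H: 18+16+7+11+6 = 58
H - Z - W - E - B - H: 18+10+11+9+3 = 51
H - Z - W - B - E - H: 18+10+7+9+6 = 50
H - E - Z - B - W - H: 6+21+16+7+8 = 58
H - E - Z - W - B - H: 6+21+10+7+3 = 47
H - E - B - Z - W - H: 6+9+16+10+8 = 49
H - E - W - Z - B - H: 6+11+10+16+3 = 46
H - B - Z - E - W - H: 3+16+21+11+8 = 59
H - B - E - Z - W - H: 3+9+21+10+8 = 51
The minimum is 46.
One optimal route: H → E → W → Z → B → H (or its reverse).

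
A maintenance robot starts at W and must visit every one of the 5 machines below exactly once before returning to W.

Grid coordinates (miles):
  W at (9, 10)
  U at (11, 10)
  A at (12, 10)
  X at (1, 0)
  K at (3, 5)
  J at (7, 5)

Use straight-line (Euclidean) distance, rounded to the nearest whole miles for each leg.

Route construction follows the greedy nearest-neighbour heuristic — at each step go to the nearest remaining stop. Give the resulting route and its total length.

Nearest-neighbour total = 32 miles; route W → U → A → J → K → X → W.

At W the remaining stops are U 2, A 3, J 5, K 8, X 13; go to U.
At U the remaining stops are A 1, J 6, K 9, X 14; go to A.
At A the remaining stops are J 7, K 10, X 15; go to J.
At J the remaining stops are K 4, X 8; go to K.
At K the remaining stops are X 5; go to X.
Return X→W: 13.
Total = 2 + 1 + 7 + 4 + 5 + 13 = 32.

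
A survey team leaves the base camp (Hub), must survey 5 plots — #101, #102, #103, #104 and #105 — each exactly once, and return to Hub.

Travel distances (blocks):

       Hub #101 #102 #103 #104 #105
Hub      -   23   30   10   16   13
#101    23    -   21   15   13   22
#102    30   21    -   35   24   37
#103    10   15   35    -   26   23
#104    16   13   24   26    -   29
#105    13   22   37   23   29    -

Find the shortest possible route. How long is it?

Hub→#101→#102→#103→#104→#105→Hub: 23+21+35+26+29+13 = 147
Hub→#101→#102→#103→#105→#104→Hub: 23+21+35+23+29+16 = 147
Hub→#101→#102→#104→#103→#105→Hub: 23+21+24+26+23+13 = 130
Hub→#101→#102→#104→#105→#103→Hub: 23+21+24+29+23+10 = 130
Hub→#101→#102→#105→#103→#104→Hub: 23+21+37+23+26+16 = 146
Hub→#101→#102→#105→#104→#103→Hub: 23+21+37+29+26+10 = 146
Hub→#101→#103→#102→#104→#105→Hub: 23+15+35+24+29+13 = 139
Hub→#101→#103→#102→#105→#104→Hub: 23+15+35+37+29+16 = 155
Hub→#101→#103→#104→#102→#105→Hub: 23+15+26+24+37+13 = 138
Hub→#101→#103→#104→#105→#102→Hub: 23+15+26+29+37+30 = 160
Hub→#101→#103→#105→#102→#104→Hub: 23+15+23+37+24+16 = 138
Hub→#101→#103→#105→#104→#102→Hub: 23+15+23+29+24+30 = 144
Hub→#101→#104→#102→#103→#105→Hub: 23+13+24+35+23+13 = 131
Hub→#101→#104→#102→#105→#103→Hub: 23+13+24+37+23+10 = 130
… (46 more)
Hub→#103→#101→#102→#104→#105→Hub: 10+15+21+24+29+13 = 112  ← best
The minimum is 112.
One optimal route: Hub → #103 → #101 → #102 → #104 → #105 → Hub (or its reverse).

Minimum total distance: 112 blocks.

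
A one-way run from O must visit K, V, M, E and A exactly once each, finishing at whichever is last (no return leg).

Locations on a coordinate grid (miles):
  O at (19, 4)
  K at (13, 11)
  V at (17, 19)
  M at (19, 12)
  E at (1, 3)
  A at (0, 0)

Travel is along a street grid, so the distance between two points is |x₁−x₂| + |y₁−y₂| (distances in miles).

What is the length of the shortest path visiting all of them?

53 miles — the minimum one-way total.

There are 5! = 120 possible orderings.
O - K - V - M - E - A: 13+12+9+27+4 = 65
O - K - V - M - A - E: 13+12+9+31+4 = 69
O - K - V - E - M - A: 13+12+32+27+31 = 115
O - K - V - E - A - M: 13+12+32+4+31 = 92
O - K - V - A - M - E: 13+12+36+31+27 = 119
O - K - V - A - E - M: 13+12+36+4+27 = 92
O - K - M - V - E - A: 13+7+9+32+4 = 65
O - K - M - V - A - E: 13+7+9+36+4 = 69
O - K - M - E - V - A: 13+7+27+32+36 = 115
O - K - M - E - A - V: 13+7+27+4+36 = 87
O - K - M - A - V - E: 13+7+31+36+32 = 119
O - K - M - A - E - V: 13+7+31+4+32 = 87
O - K - E - V - M - A: 13+20+32+9+31 = 105
O - K - E - V - A - M: 13+20+32+36+31 = 132
… (106 more)
O - M - V - K - E - A: 8+9+12+20+4 = 53  ← best
The minimum is 53.
One shortest path: O → M → V → K → E → A.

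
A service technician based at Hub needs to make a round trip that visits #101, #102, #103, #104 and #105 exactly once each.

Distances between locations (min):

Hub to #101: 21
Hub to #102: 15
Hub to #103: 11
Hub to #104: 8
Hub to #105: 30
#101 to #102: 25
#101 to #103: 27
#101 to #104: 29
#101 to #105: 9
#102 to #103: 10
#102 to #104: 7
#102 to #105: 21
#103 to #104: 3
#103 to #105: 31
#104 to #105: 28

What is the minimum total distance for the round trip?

With 5 stops there are 5!/2 = 60 distinct round trips (a route and its reverse cost the same).
Hub→#101→#102→#103→#104→#105→Hub: 21+25+10+3+28+30 = 117
Hub→#101→#102→#103→#105→#104→Hub: 21+25+10+31+28+8 = 123
Hub→#101→#102→#104→#103→#105→Hub: 21+25+7+3+31+30 = 117
Hub→#101→#102→#104→#105→#103→Hub: 21+25+7+28+31+11 = 123
Hub→#101→#102→#105→#103→#104→Hub: 21+25+21+31+3+8 = 109
Hub→#101→#102→#105→#104→#103→Hub: 21+25+21+28+3+11 = 109
Hub→#101→#103→#102→#104→#105→Hub: 21+27+10+7+28+30 = 123
Hub→#101→#103→#102→#105→#104→Hub: 21+27+10+21+28+8 = 115
Hub→#101→#103→#104→#102→#105→Hub: 21+27+3+7+21+30 = 109
Hub→#101→#103→#104→#105→#102→Hub: 21+27+3+28+21+15 = 115
Hub→#101→#103→#105→#102→#104→Hub: 21+27+31+21+7+8 = 115
Hub→#101→#103→#105→#104→#102→Hub: 21+27+31+28+7+15 = 129
Hub→#101→#104→#102→#103→#105→Hub: 21+29+7+10+31+30 = 128
Hub→#101→#104→#102→#105→#103→Hub: 21+29+7+21+31+11 = 120
… (46 more)
Hub→#101→#105→#102→#103→#104→Hub: 21+9+21+10+3+8 = 72  ← best
The minimum is 72.
One optimal route: Hub → #101 → #105 → #102 → #103 → #104 → Hub (or its reverse).

Minimum total distance: 72 min.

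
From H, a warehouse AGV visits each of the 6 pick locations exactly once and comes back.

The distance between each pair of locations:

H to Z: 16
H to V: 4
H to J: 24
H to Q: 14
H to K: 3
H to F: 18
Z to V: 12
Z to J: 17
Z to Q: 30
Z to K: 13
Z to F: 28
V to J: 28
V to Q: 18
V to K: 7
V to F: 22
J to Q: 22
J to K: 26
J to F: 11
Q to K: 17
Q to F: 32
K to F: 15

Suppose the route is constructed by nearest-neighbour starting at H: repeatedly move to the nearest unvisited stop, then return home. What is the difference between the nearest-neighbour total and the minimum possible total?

From H: K=3, V=4, Q=14, Z=16, F=18, J=24 → choose K (3).
From K: V=7, Z=13, F=15, Q=17, J=26 → choose V (7).
From V: Z=12, Q=18, F=22, J=28 → choose Z (12).
From Z: J=17, F=28, Q=30 → choose J (17).
From J: F=11, Q=22 → choose F (11).
From F: Q=32 → choose Q (32).
NN route H → K → V → Z → J → F → Q → H costs 96.
Optimal: H → V → Z → J → F → K → Q → H costs 90 (by enumerating all 360 distinct tours).
Excess = 96 − 90 = 6.

Excess over optimum: 6.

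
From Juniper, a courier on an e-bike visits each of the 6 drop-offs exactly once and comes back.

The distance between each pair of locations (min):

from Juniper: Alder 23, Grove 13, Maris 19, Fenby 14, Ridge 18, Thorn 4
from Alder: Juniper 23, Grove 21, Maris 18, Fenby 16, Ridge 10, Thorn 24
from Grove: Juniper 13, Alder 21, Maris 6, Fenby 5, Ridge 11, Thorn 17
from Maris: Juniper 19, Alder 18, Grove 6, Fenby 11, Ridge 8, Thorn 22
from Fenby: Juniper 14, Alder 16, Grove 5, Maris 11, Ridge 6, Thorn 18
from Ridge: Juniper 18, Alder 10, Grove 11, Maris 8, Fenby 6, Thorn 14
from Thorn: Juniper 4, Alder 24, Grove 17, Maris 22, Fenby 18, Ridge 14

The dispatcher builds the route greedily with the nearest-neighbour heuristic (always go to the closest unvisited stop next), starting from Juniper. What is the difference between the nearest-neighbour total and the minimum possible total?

Excess over optimum: 5 min.

From Juniper: Thorn=4, Grove=13, Fenby=14, Ridge=18, Maris=19, Alder=23 → choose Thorn (4).
From Thorn: Ridge=14, Grove=17, Fenby=18, Maris=22, Alder=24 → choose Ridge (14).
From Ridge: Fenby=6, Maris=8, Alder=10, Grove=11 → choose Fenby (6).
From Fenby: Grove=5, Maris=11, Alder=16 → choose Grove (5).
From Grove: Maris=6, Alder=21 → choose Maris (6).
From Maris: Alder=18 → choose Alder (18).
NN route Juniper → Thorn → Ridge → Fenby → Grove → Maris → Alder → Juniper costs 76.
Optimal: Juniper → Fenby → Grove → Maris → Alder → Ridge → Thorn → Juniper costs 71 (by enumerating all 360 distinct tours).
Excess = 76 − 71 = 5.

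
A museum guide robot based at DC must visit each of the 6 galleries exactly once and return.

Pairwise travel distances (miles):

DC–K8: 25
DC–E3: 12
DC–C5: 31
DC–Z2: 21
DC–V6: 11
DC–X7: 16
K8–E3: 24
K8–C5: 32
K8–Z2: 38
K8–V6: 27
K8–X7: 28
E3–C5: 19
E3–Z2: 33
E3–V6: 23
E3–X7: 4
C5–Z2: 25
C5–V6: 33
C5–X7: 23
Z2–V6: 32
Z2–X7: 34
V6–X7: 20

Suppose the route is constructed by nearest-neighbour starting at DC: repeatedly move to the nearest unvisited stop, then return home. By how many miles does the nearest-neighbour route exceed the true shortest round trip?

Excess over optimum: 7 miles.

DC: V6=11, E3=12, X7=16, Z2=21, K8=25, C5=31 ⇒ V6
V6: X7=20, E3=23, K8=27, Z2=32, C5=33 ⇒ X7
X7: E3=4, C5=23, K8=28, Z2=34 ⇒ E3
E3: C5=19, K8=24, Z2=33 ⇒ C5
C5: Z2=25, K8=32 ⇒ Z2
Z2: K8=38 ⇒ K8
NN route DC → V6 → X7 → E3 → C5 → Z2 → K8 → DC costs 142.
Optimal: DC → Z2 → C5 → E3 → X7 → K8 → V6 → DC costs 135 (by enumerating all 360 distinct tours).
Excess = 142 − 135 = 7.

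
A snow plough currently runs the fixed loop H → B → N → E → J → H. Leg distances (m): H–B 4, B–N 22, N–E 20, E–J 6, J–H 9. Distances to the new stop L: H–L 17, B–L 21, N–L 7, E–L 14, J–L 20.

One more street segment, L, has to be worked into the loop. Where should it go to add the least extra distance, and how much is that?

Insertion cost between consecutive stops i–j is d(i,L) + d(L,j) − d(i,j):
  between H and B: 17 + 21 − 4 = 34
  between B and N: 21 + 7 − 22 = 6
  between N and E: 7 + 14 − 20 = 1
  between E and J: 14 + 20 − 6 = 28
  between J and H: 20 + 17 − 9 = 28
Cheapest insertion is between N and E, adding 1.
New total = 61 + 1 = 62.

Minimum extra distance: 1 m, inserting L between N and E.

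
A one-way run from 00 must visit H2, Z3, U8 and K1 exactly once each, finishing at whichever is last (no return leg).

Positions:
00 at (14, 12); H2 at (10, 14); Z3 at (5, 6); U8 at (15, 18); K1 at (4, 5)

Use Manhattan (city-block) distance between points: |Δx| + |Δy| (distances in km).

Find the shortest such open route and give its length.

There are 4! = 24 possible orderings.
00 → H2 → Z3 → U8 → K1: 6+13+22+24 = 65
00 → H2 → Z3 → K1 → U8: 6+13+2+24 = 45
00 → H2 → U8 → Z3 → K1: 6+9+22+2 = 39
00 → H2 → U8 → K1 → Z3: 6+9+24+2 = 41
00 → H2 → K1 → Z3 → U8: 6+15+2+22 = 45
00 → H2 → K1 → U8 → Z3: 6+15+24+22 = 67
00 → Z3 → H2 → U8 → K1: 15+13+9+24 = 61
00 → Z3 → H2 → K1 → U8: 15+13+15+24 = 67
00 → Z3 → U8 → H2 → K1: 15+22+9+15 = 61
00 → Z3 → U8 → K1 → H2: 15+22+24+15 = 76
00 → Z3 → K1 → H2 → U8: 15+2+15+9 = 41
00 → Z3 → K1 → U8 → H2: 15+2+24+9 = 50
00 → U8 → H2 → Z3 → K1: 7+9+13+2 = 31
00 → U8 → H2 → K1 → Z3: 7+9+15+2 = 33
… (10 more)
The minimum is 31.
One shortest path: 00 → U8 → H2 → Z3 → K1.

Minimum one-way distance = 31 km.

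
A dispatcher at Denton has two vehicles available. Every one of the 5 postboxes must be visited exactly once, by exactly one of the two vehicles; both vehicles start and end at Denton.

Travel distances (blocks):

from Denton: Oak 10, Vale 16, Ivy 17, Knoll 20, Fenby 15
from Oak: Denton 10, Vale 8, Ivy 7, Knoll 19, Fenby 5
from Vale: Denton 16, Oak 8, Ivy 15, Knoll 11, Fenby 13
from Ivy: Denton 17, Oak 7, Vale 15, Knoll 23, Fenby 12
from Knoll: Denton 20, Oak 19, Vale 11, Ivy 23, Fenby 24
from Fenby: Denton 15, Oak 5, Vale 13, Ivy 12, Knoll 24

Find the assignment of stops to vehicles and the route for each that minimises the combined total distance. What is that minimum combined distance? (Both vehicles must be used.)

Check every non-empty split of the stops between the two vehicles; for each half take its own optimal tour:
  {Oak} + {Vale, Ivy, Knoll, Fenby}: 20 + 73 = 93
  {Vale} + {Oak, Ivy, Knoll, Fenby}: 32 + 70 = 102
  {Oak, Vale} + {Ivy, Knoll, Fenby}: 34 + 70 = 104
  {Ivy} + {Oak, Vale, Knoll, Fenby}: 34 + 59 = 93
  {Oak, Ivy} + {Vale, Knoll, Fenby}: 34 + 59 = 93
  {Vale, Ivy} + {Oak, Knoll, Fenby}: 48 + 59 = 107
  … (15 splits in total)
  {Vale, Knoll} + {Oak, Ivy, Fenby}: 47 + 44 = 91  ← best
Best: vehicle 1 Denton → Vale → Knoll → Denton = 47; vehicle 2 Denton → Oak → Ivy → Fenby → Denton = 44; combined 91.

Minimum combined distance: 91 blocks.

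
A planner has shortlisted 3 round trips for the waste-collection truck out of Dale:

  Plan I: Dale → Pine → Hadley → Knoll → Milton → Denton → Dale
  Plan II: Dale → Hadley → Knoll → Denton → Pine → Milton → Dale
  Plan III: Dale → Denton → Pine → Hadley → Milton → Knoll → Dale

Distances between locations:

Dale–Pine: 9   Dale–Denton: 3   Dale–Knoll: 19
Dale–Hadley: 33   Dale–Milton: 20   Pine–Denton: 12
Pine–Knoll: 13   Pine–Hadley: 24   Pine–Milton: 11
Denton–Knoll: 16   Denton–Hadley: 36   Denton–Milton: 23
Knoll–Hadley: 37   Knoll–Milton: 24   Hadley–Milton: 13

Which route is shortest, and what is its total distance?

95 — Plan III is the shortest.

Plan I: 9 + 24 + 37 + 24 + 23 + 3 = 120
Plan II: 33 + 37 + 16 + 12 + 11 + 20 = 129
Plan III: 3 + 12 + 24 + 13 + 24 + 19 = 95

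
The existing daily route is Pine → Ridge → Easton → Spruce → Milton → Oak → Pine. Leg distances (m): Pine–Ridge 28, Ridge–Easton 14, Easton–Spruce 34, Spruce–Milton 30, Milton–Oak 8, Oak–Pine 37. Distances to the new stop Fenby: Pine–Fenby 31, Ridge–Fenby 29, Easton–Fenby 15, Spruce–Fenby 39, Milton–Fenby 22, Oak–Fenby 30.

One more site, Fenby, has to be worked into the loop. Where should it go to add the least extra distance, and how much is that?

Minimum extra distance: 20 m, inserting Fenby between Easton and Spruce.

Insertion cost between consecutive stops i–j is d(i,Fenby) + d(Fenby,j) − d(i,j):
  between Pine and Ridge: 31 + 29 − 28 = 32
  between Ridge and Easton: 29 + 15 − 14 = 30
  between Easton and Spruce: 15 + 39 − 34 = 20
  between Spruce and Milton: 39 + 22 − 30 = 31
  between Milton and Oak: 22 + 30 − 8 = 44
  between Oak and Pine: 30 + 31 − 37 = 24
Cheapest insertion is between Easton and Spruce, adding 20.
New total = 151 + 20 = 171.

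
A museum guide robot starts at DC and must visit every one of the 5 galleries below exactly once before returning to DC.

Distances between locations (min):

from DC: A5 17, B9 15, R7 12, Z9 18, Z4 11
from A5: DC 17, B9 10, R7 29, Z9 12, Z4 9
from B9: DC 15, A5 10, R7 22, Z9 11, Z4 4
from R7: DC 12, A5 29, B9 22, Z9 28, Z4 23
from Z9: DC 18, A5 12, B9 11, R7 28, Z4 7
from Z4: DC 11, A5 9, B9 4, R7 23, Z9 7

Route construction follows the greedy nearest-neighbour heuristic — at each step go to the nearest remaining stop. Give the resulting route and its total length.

77 min along DC → Z4 → B9 → A5 → Z9 → R7 → DC.

DC → [Z4:11 / R7:12 / B9:15 / A5:17 / Z9:18] → Z4 (11)
Z4 → [B9:4 / Z9:7 / A5:9 / R7:23] → B9 (4)
B9 → [A5:10 / Z9:11 / R7:22] → A5 (10)
A5 → [Z9:12 / R7:29] → Z9 (12)
Z9 → [R7:28] → R7 (28)
Return R7→DC: 12.
Total = 11 + 4 + 10 + 12 + 28 + 12 = 77.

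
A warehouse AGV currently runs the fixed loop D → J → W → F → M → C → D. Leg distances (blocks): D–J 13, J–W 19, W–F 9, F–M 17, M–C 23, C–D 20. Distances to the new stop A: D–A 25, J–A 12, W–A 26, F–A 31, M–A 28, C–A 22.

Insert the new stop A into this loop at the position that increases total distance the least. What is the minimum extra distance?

Insertion cost between consecutive stops i–j is d(i,A) + d(A,j) − d(i,j):
  between D and J: 25 + 12 − 13 = 24
  between J and W: 12 + 26 − 19 = 19
  between W and F: 26 + 31 − 9 = 48
  between F and M: 31 + 28 − 17 = 42
  between M and C: 28 + 22 − 23 = 27
  between C and D: 22 + 25 − 20 = 27
Cheapest insertion is between J and W, adding 19.
New total = 101 + 19 = 120.

Adding 19 blocks by placing A on the J–W leg.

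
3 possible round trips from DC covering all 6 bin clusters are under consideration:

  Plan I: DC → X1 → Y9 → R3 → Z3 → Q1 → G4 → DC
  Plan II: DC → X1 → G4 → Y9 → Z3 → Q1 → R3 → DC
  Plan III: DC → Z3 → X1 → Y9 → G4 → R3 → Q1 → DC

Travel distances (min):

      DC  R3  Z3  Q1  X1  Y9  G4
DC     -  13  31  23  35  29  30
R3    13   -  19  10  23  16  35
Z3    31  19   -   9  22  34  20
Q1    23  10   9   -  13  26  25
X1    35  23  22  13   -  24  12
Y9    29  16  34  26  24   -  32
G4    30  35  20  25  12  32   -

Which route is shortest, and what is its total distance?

145 min — Plan II is the shortest.

Plan I: 35 + 24 + 16 + 19 + 9 + 25 + 30 = 158
Plan II: 35 + 12 + 32 + 34 + 9 + 10 + 13 = 145
Plan III: 31 + 22 + 24 + 32 + 35 + 10 + 23 = 177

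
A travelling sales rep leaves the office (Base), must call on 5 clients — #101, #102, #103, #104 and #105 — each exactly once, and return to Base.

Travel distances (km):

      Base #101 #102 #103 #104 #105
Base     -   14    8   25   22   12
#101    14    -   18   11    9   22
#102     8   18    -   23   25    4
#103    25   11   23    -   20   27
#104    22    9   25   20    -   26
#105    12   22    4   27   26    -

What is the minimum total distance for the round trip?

There are 60 distinct closed tours to check (reversals are equivalent).
Base→#101→#102→#103→#104→#105→Base: 14+18+23+20+26+12 = 113
Base→#101→#102→#103→#105→#104→Base: 14+18+23+27+26+22 = 130
Base→#101→#102→#104→#103→#105→Base: 14+18+25+20+27+12 = 116
Base→#101→#102→#104→#105→#103→Base: 14+18+25+26+27+25 = 135
Base→#101→#102→#105→#103→#104→Base: 14+18+4+27+20+22 = 105
Base→#101→#102→#105→#104→#103→Base: 14+18+4+26+20+25 = 107
Base→#101→#103→#102→#104→#105→Base: 14+11+23+25+26+12 = 111
Base→#101→#103→#102→#105→#104→Base: 14+11+23+4+26+22 = 100
Base→#101→#103→#104→#102→#105→Base: 14+11+20+25+4+12 = 86
Base→#101→#103→#104→#105→#102→Base: 14+11+20+26+4+8 = 83
Base→#101→#103→#105→#102→#104→Base: 14+11+27+4+25+22 = 103
Base→#101→#103→#105→#104→#102→Base: 14+11+27+26+25+8 = 111
Base→#101→#104→#102→#103→#105→Base: 14+9+25+23+27+12 = 110
Base→#101→#104→#102→#105→#103→Base: 14+9+25+4+27+25 = 104
… (46 more)
Base→#102→#105→#103→#101→#104→Base: 8+4+27+11+9+22 = 81  ← best
The minimum is 81.
One optimal route: Base → #102 → #105 → #103 → #101 → #104 → Base (or its reverse).

81 km — the shortest possible round trip.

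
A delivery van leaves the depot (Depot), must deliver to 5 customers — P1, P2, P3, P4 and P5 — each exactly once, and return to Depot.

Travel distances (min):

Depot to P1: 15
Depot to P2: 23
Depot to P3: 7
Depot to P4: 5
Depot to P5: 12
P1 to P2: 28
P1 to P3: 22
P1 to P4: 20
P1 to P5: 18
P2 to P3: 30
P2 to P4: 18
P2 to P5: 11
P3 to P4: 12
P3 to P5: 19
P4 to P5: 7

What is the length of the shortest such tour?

With 5 stops there are 5!/2 = 60 distinct round trips (a route and its reverse cost the same).
Depot - P1 - P2 - P3 - P4 - P5 - Depot: 15+28+30+12+7+12 = 104
Depot - P1 - P2 - P3 - P5 - P4 - Depot: 15+28+30+19+7+5 = 104
Depot - P1 - P2 - P4 - P3 - P5 - Depot: 15+28+18+12+19+12 = 104
Depot - P1 - P2 - P4 - P5 - P3 - Depot: 15+28+18+7+19+7 = 94
Depot - P1 - P2 - P5 - P3 - P4 - Depot: 15+28+11+19+12+5 = 90
Depot - P1 - P2 - P5 - P4 - P3 - Depot: 15+28+11+7+12+7 = 80
Depot - P1 - P3 - P2 - P4 - P5 - Depot: 15+22+30+18+7+12 = 104
Depot - P1 - P3 - P2 - P5 - P4 - Depot: 15+22+30+11+7+5 = 90
Depot - P1 - P3 - P4 - P2 - P5 - Depot: 15+22+12+18+11+12 = 90
Depot - P1 - P3 - P4 - P5 - P2 - Depot: 15+22+12+7+11+23 = 90
Depot - P1 - P3 - P5 - P2 - P4 - Depot: 15+22+19+11+18+5 = 90
Depot - P1 - P3 - P5 - P4 - P2 - Depot: 15+22+19+7+18+23 = 104
Depot - P1 - P4 - P2 - P3 - P5 - Depot: 15+20+18+30+19+12 = 114
Depot - P1 - P4 - P2 - P5 - P3 - Depot: 15+20+18+11+19+7 = 90
… (46 more)
The minimum is 80.
One optimal route: Depot → P1 → P2 → P5 → P4 → P3 → Depot (or its reverse).

Shortest round trip = 80 min.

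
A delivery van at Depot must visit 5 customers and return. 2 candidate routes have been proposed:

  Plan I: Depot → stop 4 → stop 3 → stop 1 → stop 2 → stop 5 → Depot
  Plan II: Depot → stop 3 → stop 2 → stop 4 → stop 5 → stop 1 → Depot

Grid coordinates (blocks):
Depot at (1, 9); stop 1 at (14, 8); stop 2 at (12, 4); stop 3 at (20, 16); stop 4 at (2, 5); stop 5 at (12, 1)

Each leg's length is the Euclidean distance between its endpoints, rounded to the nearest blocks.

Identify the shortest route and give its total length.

56 blocks — Plan I is the shortest.

Plan I: 4 + 21 + 10 + 4 + 3 + 14 = 56
Plan II: 20 + 14 + 10 + 11 + 7 + 13 = 75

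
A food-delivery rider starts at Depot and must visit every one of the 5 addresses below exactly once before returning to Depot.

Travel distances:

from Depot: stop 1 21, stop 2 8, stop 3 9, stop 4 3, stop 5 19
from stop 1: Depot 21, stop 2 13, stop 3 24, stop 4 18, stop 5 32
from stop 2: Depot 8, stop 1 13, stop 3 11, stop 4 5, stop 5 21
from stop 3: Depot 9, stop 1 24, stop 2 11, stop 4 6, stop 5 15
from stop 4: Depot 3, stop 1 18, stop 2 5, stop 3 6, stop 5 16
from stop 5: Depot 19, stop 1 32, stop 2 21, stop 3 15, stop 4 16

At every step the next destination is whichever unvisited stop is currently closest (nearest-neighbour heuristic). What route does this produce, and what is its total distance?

Total distance 87 via the nearest-neighbour route Depot → stop 4 → stop 2 → stop 3 → stop 5 → stop 1 → Depot.

From Depot: distances to unvisited — stop 4=3, stop 2=8, stop 3=9, stop 5=19, stop 1=21. Nearest is stop 4 (3).
From stop 4: distances to unvisited — stop 2=5, stop 3=6, stop 5=16, stop 1=18. Nearest is stop 2 (5).
From stop 2: distances to unvisited — stop 3=11, stop 1=13, stop 5=21. Nearest is stop 3 (11).
From stop 3: distances to unvisited — stop 5=15, stop 1=24. Nearest is stop 5 (15).
From stop 5: distances to unvisited — stop 1=32. Nearest is stop 1 (32).
Return stop 1→Depot: 21.
Total = 3 + 5 + 11 + 15 + 32 + 21 = 87.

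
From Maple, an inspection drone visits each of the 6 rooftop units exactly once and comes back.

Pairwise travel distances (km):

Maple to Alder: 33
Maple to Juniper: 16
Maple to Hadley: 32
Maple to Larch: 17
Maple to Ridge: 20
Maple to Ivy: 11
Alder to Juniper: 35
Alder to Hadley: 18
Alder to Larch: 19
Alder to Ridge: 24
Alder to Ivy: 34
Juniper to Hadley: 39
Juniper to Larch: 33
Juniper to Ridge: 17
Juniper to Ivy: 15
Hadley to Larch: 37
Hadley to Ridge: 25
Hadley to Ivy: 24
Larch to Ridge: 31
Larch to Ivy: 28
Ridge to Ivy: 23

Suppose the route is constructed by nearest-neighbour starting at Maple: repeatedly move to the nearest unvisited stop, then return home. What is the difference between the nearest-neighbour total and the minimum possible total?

From Maple: Ivy=11, Juniper=16, Larch=17, Ridge=20, Hadley=32, Alder=33 → choose Ivy (11).
From Ivy: Juniper=15, Ridge=23, Hadley=24, Larch=28, Alder=34 → choose Juniper (15).
From Juniper: Ridge=17, Larch=33, Alder=35, Hadley=39 → choose Ridge (17).
From Ridge: Alder=24, Hadley=25, Larch=31 → choose Alder (24).
From Alder: Hadley=18, Larch=19 → choose Hadley (18).
From Hadley: Larch=37 → choose Larch (37).
NN route Maple → Ivy → Juniper → Ridge → Alder → Hadley → Larch → Maple costs 139.
Optimal: Maple → Larch → Alder → Hadley → Ridge → Juniper → Ivy → Maple costs 122 (by enumerating all 360 distinct tours).
Excess = 139 − 122 = 17.

The nearest-neighbour route is 17 km longer than optimal.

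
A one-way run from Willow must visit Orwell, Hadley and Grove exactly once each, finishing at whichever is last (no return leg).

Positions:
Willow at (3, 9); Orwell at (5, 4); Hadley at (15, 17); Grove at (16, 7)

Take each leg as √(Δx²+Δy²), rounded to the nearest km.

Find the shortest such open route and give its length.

Minimum one-way distance = 26 km.

There are 3! = 6 possible orderings.
Willow→Orwell→Hadley→Grove: 5+16+10 = 31
Willow→Orwell→Grove→Hadley: 5+11+10 = 26
Willow→Hadley→Orwell→Grove: 14+16+11 = 41
Willow→Hadley→Grove→Orwell: 14+10+11 = 35
Willow→Grove→Orwell→Hadley: 13+11+16 = 40
Willow→Grove→Hadley→Orwell: 13+10+16 = 39
The minimum is 26.
One shortest path: Willow → Orwell → Grove → Hadley.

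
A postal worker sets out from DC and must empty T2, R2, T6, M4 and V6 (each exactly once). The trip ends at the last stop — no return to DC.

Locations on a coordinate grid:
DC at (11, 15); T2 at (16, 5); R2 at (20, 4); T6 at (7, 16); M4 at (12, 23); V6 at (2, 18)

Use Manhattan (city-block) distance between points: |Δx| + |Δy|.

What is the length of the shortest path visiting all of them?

Shortest open route: 54.

There are 5! = 120 possible orderings.
DC - T2 - R2 - T6 - M4 - V6: 15+5+25+12+15 = 72
DC - T2 - R2 - T6 - V6 - M4: 15+5+25+7+15 = 67
DC - T2 - R2 - M4 - T6 - V6: 15+5+27+12+7 = 66
DC - T2 - R2 - M4 - V6 - T6: 15+5+27+15+7 = 69
DC - T2 - R2 - V6 - T6 - M4: 15+5+32+7+12 = 71
DC - T2 - R2 - V6 - M4 - T6: 15+5+32+15+12 = 79
DC - T2 - T6 - R2 - M4 - V6: 15+20+25+27+15 = 102
DC - T2 - T6 - R2 - V6 - M4: 15+20+25+32+15 = 107
DC - T2 - T6 - M4 - R2 - V6: 15+20+12+27+32 = 106
DC - T2 - T6 - M4 - V6 - R2: 15+20+12+15+32 = 94
DC - T2 - T6 - V6 - R2 - M4: 15+20+7+32+27 = 101
DC - T2 - T6 - V6 - M4 - R2: 15+20+7+15+27 = 84
DC - T2 - M4 - R2 - T6 - V6: 15+22+27+25+7 = 96
DC - T2 - M4 - R2 - V6 - T6: 15+22+27+32+7 = 103
… (106 more)
DC - T6 - V6 - M4 - T2 - R2: 5+7+15+22+5 = 54  ← best
The minimum is 54.
One shortest path: DC → T6 → V6 → M4 → T2 → R2.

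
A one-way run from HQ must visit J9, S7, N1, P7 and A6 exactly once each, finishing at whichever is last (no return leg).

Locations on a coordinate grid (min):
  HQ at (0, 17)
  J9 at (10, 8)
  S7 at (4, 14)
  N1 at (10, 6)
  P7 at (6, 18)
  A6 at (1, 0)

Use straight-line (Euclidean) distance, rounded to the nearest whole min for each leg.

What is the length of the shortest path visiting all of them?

Shortest open route: 31 min.

There are 5! = 120 possible orderings.
HQ - J9 - S7 - N1 - P7 - A6: 13+8+10+13+19 = 63
HQ - J9 - S7 - N1 - A6 - P7: 13+8+10+11+19 = 61
HQ - J9 - S7 - P7 - N1 - A6: 13+8+4+13+11 = 49
HQ - J9 - S7 - P7 - A6 - N1: 13+8+4+19+11 = 55
HQ - J9 - S7 - A6 - N1 - P7: 13+8+14+11+13 = 59
HQ - J9 - S7 - A6 - P7 - N1: 13+8+14+19+13 = 67
HQ - J9 - N1 - S7 - P7 - A6: 13+2+10+4+19 = 48
HQ - J9 - N1 - S7 - A6 - P7: 13+2+10+14+19 = 58
HQ - J9 - N1 - P7 - S7 - A6: 13+2+13+4+14 = 46
HQ - J9 - N1 - P7 - A6 - S7: 13+2+13+19+14 = 61
HQ - J9 - N1 - A6 - S7 - P7: 13+2+11+14+4 = 44
HQ - J9 - N1 - A6 - P7 - S7: 13+2+11+19+4 = 49
HQ - J9 - P7 - S7 - N1 - A6: 13+11+4+10+11 = 49
HQ - J9 - P7 - S7 - A6 - N1: 13+11+4+14+11 = 53
… (106 more)
HQ - P7 - S7 - J9 - N1 - A6: 6+4+8+2+11 = 31  ← best
The minimum is 31.
One shortest path: HQ → P7 → S7 → J9 → N1 → A6.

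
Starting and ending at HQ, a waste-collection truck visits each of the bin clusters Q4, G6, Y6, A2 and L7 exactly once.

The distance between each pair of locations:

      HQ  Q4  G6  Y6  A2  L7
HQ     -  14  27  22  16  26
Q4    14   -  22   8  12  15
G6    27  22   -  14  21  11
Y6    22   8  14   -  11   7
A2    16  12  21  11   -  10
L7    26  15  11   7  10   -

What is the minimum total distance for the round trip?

Minimum total distance: 73.

There are 60 distinct closed tours to check (reversals are equivalent).
HQ - Q4 - G6 - Y6 - A2 - L7 - HQ: 14+22+14+11+10+26 = 97
HQ - Q4 - G6 - Y6 - L7 - A2 - HQ: 14+22+14+7+10+16 = 83
HQ - Q4 - G6 - A2 - Y6 - L7 - HQ: 14+22+21+11+7+26 = 101
HQ - Q4 - G6 - A2 - L7 - Y6 - HQ: 14+22+21+10+7+22 = 96
HQ - Q4 - G6 - L7 - Y6 - A2 - HQ: 14+22+11+7+11+16 = 81
HQ - Q4 - G6 - L7 - A2 - Y6 - HQ: 14+22+11+10+11+22 = 90
HQ - Q4 - Y6 - G6 - A2 - L7 - HQ: 14+8+14+21+10+26 = 93
HQ - Q4 - Y6 - G6 - L7 - A2 - HQ: 14+8+14+11+10+16 = 73
HQ - Q4 - Y6 - A2 - G6 - L7 - HQ: 14+8+11+21+11+26 = 91
HQ - Q4 - Y6 - A2 - L7 - G6 - HQ: 14+8+11+10+11+27 = 81
HQ - Q4 - Y6 - L7 - G6 - A2 - HQ: 14+8+7+11+21+16 = 77
HQ - Q4 - Y6 - L7 - A2 - G6 - HQ: 14+8+7+10+21+27 = 87
HQ - Q4 - A2 - G6 - Y6 - L7 - HQ: 14+12+21+14+7+26 = 94
HQ - Q4 - A2 - G6 - L7 - Y6 - HQ: 14+12+21+11+7+22 = 87
… (46 more)
The minimum is 73.
One optimal route: HQ → Q4 → Y6 → G6 → L7 → A2 → HQ (or its reverse).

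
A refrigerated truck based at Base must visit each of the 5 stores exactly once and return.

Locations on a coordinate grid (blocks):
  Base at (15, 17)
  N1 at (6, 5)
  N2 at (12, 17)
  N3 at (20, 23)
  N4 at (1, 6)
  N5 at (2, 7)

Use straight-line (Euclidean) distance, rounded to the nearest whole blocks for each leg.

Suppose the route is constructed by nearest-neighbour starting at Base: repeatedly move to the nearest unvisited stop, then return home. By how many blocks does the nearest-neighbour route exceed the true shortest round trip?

Base: N2=3, N3=8, N1=15, N5=16, N4=18 ⇒ N2
N2: N3=10, N1=13, N5=14, N4=16 ⇒ N3
N3: N1=23, N5=24, N4=25 ⇒ N1
N1: N5=4, N4=5 ⇒ N5
N5: N4=1 ⇒ N4
NN route Base → N2 → N3 → N1 → N5 → N4 → Base costs 59.
Optimal: Base → N1 → N4 → N5 → N2 → N3 → Base costs 53 (by enumerating all 60 distinct tours).
Excess = 59 − 53 = 6.

The nearest-neighbour route is 6 blocks longer than optimal.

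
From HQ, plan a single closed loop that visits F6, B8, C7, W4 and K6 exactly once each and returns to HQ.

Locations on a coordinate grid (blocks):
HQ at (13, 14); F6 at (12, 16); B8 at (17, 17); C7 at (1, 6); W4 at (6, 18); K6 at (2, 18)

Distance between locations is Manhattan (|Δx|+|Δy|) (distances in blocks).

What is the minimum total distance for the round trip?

With 5 stops there are 5!/2 = 60 distinct round trips (a route and its reverse cost the same).
HQ→F6→B8→C7→W4→K6→HQ: 3+6+27+17+4+15 = 72
HQ→F6→B8→C7→K6→W4→HQ: 3+6+27+13+4+11 = 64
HQ→F6→B8→W4→C7→K6→HQ: 3+6+12+17+13+15 = 66
HQ→F6→B8→W4→K6→C7→HQ: 3+6+12+4+13+20 = 58
HQ→F6→B8→K6→C7→W4→HQ: 3+6+16+13+17+11 = 66
HQ→F6→B8→K6→W4→C7→HQ: 3+6+16+4+17+20 = 66
HQ→F6→C7→B8→W4→K6→HQ: 3+21+27+12+4+15 = 82
HQ→F6→C7→B8→K6→W4→HQ: 3+21+27+16+4+11 = 82
HQ→F6→C7→W4→B8→K6→HQ: 3+21+17+12+16+15 = 84
HQ→F6→C7→W4→K6→B8→HQ: 3+21+17+4+16+7 = 68
HQ→F6→C7→K6→B8→W4→HQ: 3+21+13+16+12+11 = 76
HQ→F6→C7→K6→W4→B8→HQ: 3+21+13+4+12+7 = 60
HQ→F6→W4→B8→C7→K6→HQ: 3+8+12+27+13+15 = 78
HQ→F6→W4→B8→K6→C7→HQ: 3+8+12+16+13+20 = 72
… (46 more)
The minimum is 58.
One optimal route: HQ → F6 → B8 → W4 → K6 → C7 → HQ (or its reverse).

58 blocks — the shortest possible round trip.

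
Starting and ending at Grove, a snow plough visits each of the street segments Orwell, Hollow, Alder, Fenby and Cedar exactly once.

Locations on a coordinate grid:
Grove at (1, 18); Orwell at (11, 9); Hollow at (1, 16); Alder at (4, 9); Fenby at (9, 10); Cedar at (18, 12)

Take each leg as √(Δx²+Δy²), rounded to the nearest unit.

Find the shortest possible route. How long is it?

Grove → Orwell → Hollow → Alder → Fenby → Cedar → Grove: 13+12+8+5+9+18 = 65
Grove → Orwell → Hollow → Alder → Cedar → Fenby → Grove: 13+12+8+14+9+11 = 67
Grove → Orwell → Hollow → Fenby → Alder → Cedar → Grove: 13+12+10+5+14+18 = 72
Grove → Orwell → Hollow → Fenby → Cedar → Alder → Grove: 13+12+10+9+14+9 = 67
Grove → Orwell → Hollow → Cedar → Alder → Fenby → Grove: 13+12+17+14+5+11 = 72
Grove → Orwell → Hollow → Cedar → Fenby → Alder → Grove: 13+12+17+9+5+9 = 65
Grove → Orwell → Alder → Hollow → Fenby → Cedar → Grove: 13+7+8+10+9+18 = 65
Grove → Orwell → Alder → Hollow → Cedar → Fenby → Grove: 13+7+8+17+9+11 = 65
Grove → Orwell → Alder → Fenby → Hollow → Cedar → Grove: 13+7+5+10+17+18 = 70
Grove → Orwell → Alder → Fenby → Cedar → Hollow → Grove: 13+7+5+9+17+2 = 53
Grove → Orwell → Alder → Cedar → Hollow → Fenby → Grove: 13+7+14+17+10+11 = 72
Grove → Orwell → Alder → Cedar → Fenby → Hollow → Grove: 13+7+14+9+10+2 = 55
Grove → Orwell → Fenby → Hollow → Alder → Cedar → Grove: 13+2+10+8+14+18 = 65
Grove → Orwell → Fenby → Hollow → Cedar → Alder → Grove: 13+2+10+17+14+9 = 65
… (46 more)
Grove → Hollow → Alder → Fenby → Orwell → Cedar → Grove: 2+8+5+2+8+18 = 43  ← best
The minimum is 43.
One optimal route: Grove → Hollow → Alder → Fenby → Orwell → Cedar → Grove (or its reverse).

Minimum total distance: 43.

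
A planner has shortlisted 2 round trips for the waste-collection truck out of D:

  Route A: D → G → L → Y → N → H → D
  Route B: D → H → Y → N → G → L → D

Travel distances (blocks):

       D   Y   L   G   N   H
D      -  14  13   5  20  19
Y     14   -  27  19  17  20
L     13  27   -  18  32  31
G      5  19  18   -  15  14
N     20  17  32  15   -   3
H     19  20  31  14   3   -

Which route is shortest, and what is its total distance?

Route A: 5 + 18 + 27 + 17 + 3 + 19 = 89
Route B: 19 + 20 + 17 + 15 + 18 + 13 = 102

89 blocks — Route A is the shortest.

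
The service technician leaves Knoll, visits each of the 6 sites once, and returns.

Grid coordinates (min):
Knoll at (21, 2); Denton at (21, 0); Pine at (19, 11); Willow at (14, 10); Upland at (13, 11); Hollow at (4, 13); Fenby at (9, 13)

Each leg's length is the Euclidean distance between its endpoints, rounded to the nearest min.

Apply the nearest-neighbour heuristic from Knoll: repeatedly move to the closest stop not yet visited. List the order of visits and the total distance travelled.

Total distance 48 min via the nearest-neighbour route Knoll → Denton → Pine → Willow → Upland → Fenby → Hollow → Knoll.

From Knoll: distances to unvisited — Denton=2, Pine=9, Willow=11, Upland=12, Fenby=16, Hollow=20. Nearest is Denton (2).
From Denton: distances to unvisited — Pine=11, Willow=12, Upland=14, Fenby=18, Hollow=21. Nearest is Pine (11).
From Pine: distances to unvisited — Willow=5, Upland=6, Fenby=10, Hollow=15. Nearest is Willow (5).
From Willow: distances to unvisited — Upland=1, Fenby=6, Hollow=10. Nearest is Upland (1).
From Upland: distances to unvisited — Fenby=4, Hollow=9. Nearest is Fenby (4).
From Fenby: distances to unvisited — Hollow=5. Nearest is Hollow (5).
Return Hollow→Knoll: 20.
Total = 2 + 11 + 5 + 1 + 4 + 5 + 20 = 48.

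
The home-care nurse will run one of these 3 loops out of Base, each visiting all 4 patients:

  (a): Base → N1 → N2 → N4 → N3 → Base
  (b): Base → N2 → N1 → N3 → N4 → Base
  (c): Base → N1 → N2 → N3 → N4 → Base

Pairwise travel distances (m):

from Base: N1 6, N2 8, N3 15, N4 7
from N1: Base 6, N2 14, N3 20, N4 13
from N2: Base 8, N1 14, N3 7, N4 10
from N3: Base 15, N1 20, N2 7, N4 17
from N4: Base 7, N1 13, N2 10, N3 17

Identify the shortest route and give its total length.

(a): 6 + 14 + 10 + 17 + 15 = 62
(b): 8 + 14 + 20 + 17 + 7 = 66
(c): 6 + 14 + 7 + 17 + 7 = 51

51 m — (c) is the shortest.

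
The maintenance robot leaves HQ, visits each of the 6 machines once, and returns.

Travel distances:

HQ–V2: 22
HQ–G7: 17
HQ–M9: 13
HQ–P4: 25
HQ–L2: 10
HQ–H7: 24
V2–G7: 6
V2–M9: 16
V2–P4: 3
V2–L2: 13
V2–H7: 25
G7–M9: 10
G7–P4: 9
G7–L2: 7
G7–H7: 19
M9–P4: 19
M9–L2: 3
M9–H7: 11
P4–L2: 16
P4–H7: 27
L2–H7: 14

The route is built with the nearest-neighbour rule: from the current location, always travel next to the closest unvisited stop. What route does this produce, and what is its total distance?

From HQ: distances to unvisited — L2=10, M9=13, G7=17, V2=22, H7=24, P4=25. Nearest is L2 (10).
From L2: distances to unvisited — M9=3, G7=7, V2=13, H7=14, P4=16. Nearest is M9 (3).
From M9: distances to unvisited — G7=10, H7=11, V2=16, P4=19. Nearest is G7 (10).
From G7: distances to unvisited — V2=6, P4=9, H7=19. Nearest is V2 (6).
From V2: distances to unvisited — P4=3, H7=25. Nearest is P4 (3).
From P4: distances to unvisited — H7=27. Nearest is H7 (27).
Return H7→HQ: 24.
Total = 10 + 3 + 10 + 6 + 3 + 27 + 24 = 83.

83 along HQ → L2 → M9 → G7 → V2 → P4 → H7 → HQ.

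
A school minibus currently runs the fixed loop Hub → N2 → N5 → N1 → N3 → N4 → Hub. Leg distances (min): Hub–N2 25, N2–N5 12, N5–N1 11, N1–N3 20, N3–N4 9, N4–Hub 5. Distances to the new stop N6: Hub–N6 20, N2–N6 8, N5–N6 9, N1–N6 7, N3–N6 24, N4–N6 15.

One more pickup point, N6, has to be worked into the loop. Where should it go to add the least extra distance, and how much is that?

Insertion cost between consecutive stops i–j is d(i,N6) + d(N6,j) − d(i,j):
  between Hub and N2: 20 + 8 − 25 = 3
  between N2 and N5: 8 + 9 − 12 = 5
  between N5 and N1: 9 + 7 − 11 = 5
  between N1 and N3: 7 + 24 − 20 = 11
  between N3 and N4: 24 + 15 − 9 = 30
  between N4 and Hub: 15 + 20 − 5 = 30
Cheapest insertion is between Hub and N2, adding 3.
New total = 82 + 3 = 85.

Minimum extra distance: 3 min, inserting N6 between Hub and N2.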